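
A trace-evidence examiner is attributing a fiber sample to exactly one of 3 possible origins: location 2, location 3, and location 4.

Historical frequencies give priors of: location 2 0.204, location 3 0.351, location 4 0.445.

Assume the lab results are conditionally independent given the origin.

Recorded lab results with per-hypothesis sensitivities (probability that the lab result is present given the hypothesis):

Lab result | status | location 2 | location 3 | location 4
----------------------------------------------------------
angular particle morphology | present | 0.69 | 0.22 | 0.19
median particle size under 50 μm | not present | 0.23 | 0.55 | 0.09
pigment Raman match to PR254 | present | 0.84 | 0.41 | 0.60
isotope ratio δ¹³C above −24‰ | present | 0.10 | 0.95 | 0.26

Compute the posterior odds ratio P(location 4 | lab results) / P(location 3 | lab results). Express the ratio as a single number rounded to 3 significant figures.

0.887

Unnormalized posterior weight (prior times the lab result likelihoods) for each of the two hypotheses (using 1 − P(present | H) for each absent lab result):
  location 4: 0.445 × 0.19 × (1 − 0.09) × 0.60 × 0.26 = 0.012003
  location 3: 0.351 × 0.22 × (1 − 0.55) × 0.41 × 0.95 = 0.013535
Odds(location 4 : location 3) = 0.012003 / 0.013535 ≈ 0.887.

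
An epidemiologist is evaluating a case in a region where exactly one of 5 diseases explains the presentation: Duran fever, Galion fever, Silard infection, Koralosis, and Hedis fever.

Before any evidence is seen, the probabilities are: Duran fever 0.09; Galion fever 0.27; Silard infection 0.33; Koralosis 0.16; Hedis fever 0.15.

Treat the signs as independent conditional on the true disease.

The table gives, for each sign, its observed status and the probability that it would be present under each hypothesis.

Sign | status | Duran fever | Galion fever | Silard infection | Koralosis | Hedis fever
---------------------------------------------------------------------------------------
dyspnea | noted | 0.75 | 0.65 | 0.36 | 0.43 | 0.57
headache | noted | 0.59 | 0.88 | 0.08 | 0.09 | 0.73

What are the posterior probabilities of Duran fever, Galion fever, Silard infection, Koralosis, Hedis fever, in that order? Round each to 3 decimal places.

By Bayes' rule with conditional independence, the unnormalized weight for each hypothesis is prior × ∏ likelihoods:
  Duran fever: 0.09 × 0.75 × 0.59 = 0.039825
  Galion fever: 0.27 × 0.65 × 0.88 = 0.15444
  Silard infection: 0.33 × 0.36 × 0.08 = 0.009504
  Koralosis: 0.16 × 0.43 × 0.09 = 0.006192
  Hedis fever: 0.15 × 0.57 × 0.73 = 0.062415
Marginal likelihood of the evidence = 0.27238.
P(Duran fever | evidence) = 0.039825 / 0.27238 ≈ 0.146
P(Galion fever | evidence) = 0.15444 / 0.27238 ≈ 0.567
P(Silard infection | evidence) = 0.009504 / 0.27238 ≈ 0.035
P(Koralosis | evidence) = 0.006192 / 0.27238 ≈ 0.023
P(Hedis fever | evidence) = 0.062415 / 0.27238 ≈ 0.229

0.146, 0.567, 0.035, 0.023, 0.229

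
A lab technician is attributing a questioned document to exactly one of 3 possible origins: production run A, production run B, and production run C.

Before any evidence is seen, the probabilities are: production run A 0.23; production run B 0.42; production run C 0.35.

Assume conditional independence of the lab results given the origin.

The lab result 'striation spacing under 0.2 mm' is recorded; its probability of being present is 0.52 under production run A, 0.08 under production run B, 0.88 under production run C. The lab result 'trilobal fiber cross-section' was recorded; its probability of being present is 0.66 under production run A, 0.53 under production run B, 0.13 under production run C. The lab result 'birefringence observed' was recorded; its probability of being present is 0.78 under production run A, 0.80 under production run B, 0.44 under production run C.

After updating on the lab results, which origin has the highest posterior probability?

production run A

By Bayes' rule with conditional independence, the unnormalized weight for each hypothesis is prior × ∏ likelihoods:
  production run A: 0.23 × 0.52 × 0.66 × 0.78 = 0.06157
  production run B: 0.42 × 0.08 × 0.53 × 0.80 = 0.014246
  production run C: 0.35 × 0.88 × 0.13 × 0.44 = 0.017618
Marginal likelihood of the evidence = 0.093434.
P(production run A | evidence) ≈ 0.06157 / 0.093434 ≈ 0.659
P(production run B | evidence) ≈ 0.014246 / 0.093434 ≈ 0.152
P(production run C | evidence) ≈ 0.017618 / 0.093434 ≈ 0.189
The largest is 0.659, so production run A is most probable.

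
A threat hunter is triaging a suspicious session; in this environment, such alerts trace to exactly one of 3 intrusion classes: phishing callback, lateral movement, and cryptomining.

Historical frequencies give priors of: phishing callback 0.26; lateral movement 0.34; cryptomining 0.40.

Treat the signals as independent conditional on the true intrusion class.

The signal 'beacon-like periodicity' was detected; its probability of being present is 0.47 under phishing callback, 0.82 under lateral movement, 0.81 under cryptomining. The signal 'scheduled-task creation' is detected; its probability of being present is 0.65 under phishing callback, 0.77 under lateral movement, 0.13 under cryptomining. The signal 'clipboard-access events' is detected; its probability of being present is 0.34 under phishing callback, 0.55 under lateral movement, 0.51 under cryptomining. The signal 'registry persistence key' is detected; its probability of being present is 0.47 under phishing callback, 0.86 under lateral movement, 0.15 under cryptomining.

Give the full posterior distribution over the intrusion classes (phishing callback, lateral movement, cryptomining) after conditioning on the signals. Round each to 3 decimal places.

0.108, 0.865, 0.027

Multiply each prior by the joint likelihood of the signal pattern:
  phishing callback: 0.26 × 0.47 × 0.65 × 0.34 × 0.47 = 0.012693
  lateral movement: 0.34 × 0.82 × 0.77 × 0.55 × 0.86 = 0.10154
  cryptomining: 0.40 × 0.81 × 0.13 × 0.51 × 0.15 = 0.0032222
Marginal likelihood of the evidence = 0.11746.
P(phishing callback | evidence) = 0.012693 / 0.11746 ≈ 0.108
P(lateral movement | evidence) = 0.10154 / 0.11746 ≈ 0.865
P(cryptomining | evidence) = 0.0032222 / 0.11746 ≈ 0.027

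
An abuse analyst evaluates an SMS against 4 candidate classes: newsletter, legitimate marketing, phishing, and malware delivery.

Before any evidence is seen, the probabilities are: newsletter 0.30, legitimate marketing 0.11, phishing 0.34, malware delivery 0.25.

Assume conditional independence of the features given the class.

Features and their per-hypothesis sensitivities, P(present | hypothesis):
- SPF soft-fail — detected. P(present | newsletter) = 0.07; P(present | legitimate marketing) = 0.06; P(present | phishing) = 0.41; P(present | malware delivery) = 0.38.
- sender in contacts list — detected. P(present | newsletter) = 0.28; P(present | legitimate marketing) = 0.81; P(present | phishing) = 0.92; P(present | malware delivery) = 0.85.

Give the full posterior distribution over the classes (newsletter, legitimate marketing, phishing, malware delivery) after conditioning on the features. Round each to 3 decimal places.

Multiply each prior by the joint likelihood of the feature pattern:
  newsletter: 0.30 × 0.07 × 0.28 = 0.00588
  legitimate marketing: 0.11 × 0.06 × 0.81 = 0.005346
  phishing: 0.34 × 0.41 × 0.92 = 0.12825
  malware delivery: 0.25 × 0.38 × 0.85 = 0.08075
Normalizing constant Z = 0.00588 + 0.005346 + 0.12825 + 0.08075 = 0.22022.
P(newsletter | evidence) = 0.00588 / 0.22022 ≈ 0.027
P(legitimate marketing | evidence) = 0.005346 / 0.22022 ≈ 0.024
P(phishing | evidence) = 0.12825 / 0.22022 ≈ 0.582
P(malware delivery | evidence) = 0.08075 / 0.22022 ≈ 0.367

0.027, 0.024, 0.582, 0.367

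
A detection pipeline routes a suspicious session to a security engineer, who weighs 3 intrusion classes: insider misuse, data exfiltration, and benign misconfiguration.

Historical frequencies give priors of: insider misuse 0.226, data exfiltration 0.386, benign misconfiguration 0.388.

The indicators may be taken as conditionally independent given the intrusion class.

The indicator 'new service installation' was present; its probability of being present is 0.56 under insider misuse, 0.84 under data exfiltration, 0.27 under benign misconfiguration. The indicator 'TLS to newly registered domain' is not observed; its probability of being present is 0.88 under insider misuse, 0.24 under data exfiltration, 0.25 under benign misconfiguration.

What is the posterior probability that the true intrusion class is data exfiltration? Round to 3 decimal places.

Multiply each prior by the joint likelihood of the indicator pattern (using 1 − P(present | H) for each absent indicator):
  insider misuse: 0.226 × 0.56 × (1 − 0.88) = 0.015187
  data exfiltration: 0.386 × 0.84 × (1 − 0.24) = 0.24642
  benign misconfiguration: 0.388 × 0.27 × (1 − 0.25) = 0.07857
Marginal likelihood of the evidence = 0.34018.
P(data exfiltration | evidence) = 0.24642 / 0.34018 ≈ 0.724.

0.724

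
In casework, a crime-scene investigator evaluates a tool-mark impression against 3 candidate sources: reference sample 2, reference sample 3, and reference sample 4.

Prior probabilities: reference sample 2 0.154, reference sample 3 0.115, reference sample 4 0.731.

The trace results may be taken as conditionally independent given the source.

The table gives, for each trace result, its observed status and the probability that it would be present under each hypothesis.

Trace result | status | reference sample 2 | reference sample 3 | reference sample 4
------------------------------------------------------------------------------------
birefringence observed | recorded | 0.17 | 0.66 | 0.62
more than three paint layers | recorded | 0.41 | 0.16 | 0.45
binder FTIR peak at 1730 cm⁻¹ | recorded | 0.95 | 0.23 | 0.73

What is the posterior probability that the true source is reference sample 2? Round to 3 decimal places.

By Bayes' rule with conditional independence, the unnormalized weight for each hypothesis is prior × ∏ likelihoods:
  reference sample 2: 0.154 × 0.17 × 0.41 × 0.95 = 0.010197
  reference sample 3: 0.115 × 0.66 × 0.16 × 0.23 = 0.0027931
  reference sample 4: 0.731 × 0.62 × 0.45 × 0.73 = 0.14888
Normalizing constant Z = 0.010197 + 0.0027931 + 0.14888 = 0.16187.
P(reference sample 2 | evidence) = 0.010197 / 0.16187 ≈ 0.063.

0.063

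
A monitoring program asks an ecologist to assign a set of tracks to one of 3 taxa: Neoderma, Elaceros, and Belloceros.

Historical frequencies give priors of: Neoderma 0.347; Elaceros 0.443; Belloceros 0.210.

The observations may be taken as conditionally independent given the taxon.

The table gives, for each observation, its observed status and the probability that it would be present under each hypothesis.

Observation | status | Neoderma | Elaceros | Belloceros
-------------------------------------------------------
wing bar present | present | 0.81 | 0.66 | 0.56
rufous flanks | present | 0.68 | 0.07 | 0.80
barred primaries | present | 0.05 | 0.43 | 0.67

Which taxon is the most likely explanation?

Multiply each prior by the joint likelihood of the evidence pattern:
  Neoderma: 0.347 × 0.81 × 0.68 × 0.05 = 0.0095564
  Elaceros: 0.443 × 0.66 × 0.07 × 0.43 = 0.0088006
  Belloceros: 0.210 × 0.56 × 0.80 × 0.67 = 0.063034
Marginal likelihood of the evidence = 0.081391.
P(Neoderma | evidence) ≈ 0.0095564 / 0.081391 ≈ 0.117
P(Elaceros | evidence) ≈ 0.0088006 / 0.081391 ≈ 0.108
P(Belloceros | evidence) ≈ 0.063034 / 0.081391 ≈ 0.774
The largest is 0.774, so Belloceros is most probable.

Belloceros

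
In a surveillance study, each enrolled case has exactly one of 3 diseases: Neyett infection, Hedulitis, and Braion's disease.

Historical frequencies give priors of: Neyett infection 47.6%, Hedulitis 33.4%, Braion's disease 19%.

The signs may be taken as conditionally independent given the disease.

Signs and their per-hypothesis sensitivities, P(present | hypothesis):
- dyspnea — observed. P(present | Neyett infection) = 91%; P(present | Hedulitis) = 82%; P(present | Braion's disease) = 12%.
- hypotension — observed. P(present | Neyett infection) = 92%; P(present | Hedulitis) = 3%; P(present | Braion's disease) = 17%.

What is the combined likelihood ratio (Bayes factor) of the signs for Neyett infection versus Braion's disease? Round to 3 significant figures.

41.0

The Bayes factor is the ratio of the joint likelihoods of the sign pattern under the two hypotheses.
  Neyett infection: 0.91 × 0.92 = 0.8372
  Braion's disease: 0.12 × 0.17 = 0.0204
Bayes factor = 0.8372 / 0.0204 ≈ 41.0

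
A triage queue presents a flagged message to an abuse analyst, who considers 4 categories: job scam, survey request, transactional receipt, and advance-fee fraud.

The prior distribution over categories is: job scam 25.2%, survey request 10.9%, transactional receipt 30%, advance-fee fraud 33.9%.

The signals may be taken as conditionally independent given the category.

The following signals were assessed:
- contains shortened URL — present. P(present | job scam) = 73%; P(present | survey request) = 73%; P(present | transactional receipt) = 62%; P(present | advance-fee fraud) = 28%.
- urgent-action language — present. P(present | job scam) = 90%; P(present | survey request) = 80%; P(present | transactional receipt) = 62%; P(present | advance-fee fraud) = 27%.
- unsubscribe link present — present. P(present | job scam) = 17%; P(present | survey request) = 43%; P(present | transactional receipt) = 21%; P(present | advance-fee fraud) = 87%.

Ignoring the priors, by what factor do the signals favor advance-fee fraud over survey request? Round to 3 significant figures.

Take the product of per-signal likelihoods under each hypothesis, then divide.
  advance-fee fraud: 0.28 × 0.27 × 0.87 = 0.065772
  survey request: 0.73 × 0.80 × 0.43 = 0.25112
Bayes factor = 0.065772 / 0.25112 ≈ 0.262

0.262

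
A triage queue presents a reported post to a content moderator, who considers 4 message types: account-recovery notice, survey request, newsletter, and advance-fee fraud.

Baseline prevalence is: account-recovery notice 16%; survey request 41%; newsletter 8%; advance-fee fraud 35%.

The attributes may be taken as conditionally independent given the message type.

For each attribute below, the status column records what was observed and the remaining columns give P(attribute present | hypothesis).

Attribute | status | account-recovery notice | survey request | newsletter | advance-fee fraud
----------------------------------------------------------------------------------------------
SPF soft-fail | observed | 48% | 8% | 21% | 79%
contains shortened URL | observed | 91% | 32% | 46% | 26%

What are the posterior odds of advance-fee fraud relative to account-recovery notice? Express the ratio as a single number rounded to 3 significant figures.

Unnormalized posterior weight (prior times the attribute likelihoods) for each of the two hypotheses:
  advance-fee fraud: 0.35 × 0.79 × 0.26 = 0.07189
  account-recovery notice: 0.16 × 0.48 × 0.91 = 0.069888
Posterior odds = 0.07189 / 0.069888 ≈ 1.03.

1.03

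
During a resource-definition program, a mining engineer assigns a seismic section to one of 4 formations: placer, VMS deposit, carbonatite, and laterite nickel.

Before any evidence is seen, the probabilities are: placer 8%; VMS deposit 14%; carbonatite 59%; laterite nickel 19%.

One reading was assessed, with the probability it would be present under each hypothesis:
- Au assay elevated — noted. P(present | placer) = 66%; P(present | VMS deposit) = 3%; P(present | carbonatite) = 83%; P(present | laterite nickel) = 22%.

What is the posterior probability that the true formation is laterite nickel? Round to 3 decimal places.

0.071

For each hypothesis, the unnormalized posterior weight is prior × likelihood:
  placer: 0.08 × 0.66 = 0.0528
  VMS deposit: 0.14 × 0.03 = 0.0042
  carbonatite: 0.59 × 0.83 = 0.4897
  laterite nickel: 0.19 × 0.22 = 0.0418
Marginal likelihood of the evidence = 0.5885.
P(laterite nickel | evidence) = 0.0418 / 0.5885 ≈ 0.071.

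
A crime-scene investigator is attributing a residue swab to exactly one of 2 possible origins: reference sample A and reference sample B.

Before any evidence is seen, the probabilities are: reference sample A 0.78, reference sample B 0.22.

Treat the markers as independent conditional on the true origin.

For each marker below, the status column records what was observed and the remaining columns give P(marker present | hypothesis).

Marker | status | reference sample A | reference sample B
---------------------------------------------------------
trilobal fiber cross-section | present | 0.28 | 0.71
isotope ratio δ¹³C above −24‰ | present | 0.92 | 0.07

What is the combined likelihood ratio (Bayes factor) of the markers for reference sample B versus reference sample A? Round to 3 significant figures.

0.193

Take the product of per-marker likelihoods under each hypothesis, then divide.
  reference sample B: 0.71 × 0.07 = 0.0497
  reference sample A: 0.28 × 0.92 = 0.2576
Bayes factor = 0.0497 / 0.2576 ≈ 0.193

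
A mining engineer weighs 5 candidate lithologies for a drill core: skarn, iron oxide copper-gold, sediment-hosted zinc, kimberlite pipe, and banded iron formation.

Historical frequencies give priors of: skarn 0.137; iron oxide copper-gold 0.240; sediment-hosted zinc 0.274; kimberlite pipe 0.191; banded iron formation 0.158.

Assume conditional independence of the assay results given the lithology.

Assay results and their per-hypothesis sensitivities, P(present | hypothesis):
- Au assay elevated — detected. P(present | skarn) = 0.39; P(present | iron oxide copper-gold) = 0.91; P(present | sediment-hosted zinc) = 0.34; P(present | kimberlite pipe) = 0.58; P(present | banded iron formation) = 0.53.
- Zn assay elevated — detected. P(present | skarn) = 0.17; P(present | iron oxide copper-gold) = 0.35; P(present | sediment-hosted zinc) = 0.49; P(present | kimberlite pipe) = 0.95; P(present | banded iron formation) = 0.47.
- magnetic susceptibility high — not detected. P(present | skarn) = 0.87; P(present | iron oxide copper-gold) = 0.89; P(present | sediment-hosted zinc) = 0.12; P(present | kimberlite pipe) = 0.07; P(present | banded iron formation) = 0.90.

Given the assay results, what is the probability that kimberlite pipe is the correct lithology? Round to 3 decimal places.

For each hypothesis, the unnormalized posterior weight is prior × product of the assay result likelihoods (using 1 − P(present | H) for each absent assay result):
  skarn: 0.137 × 0.39 × 0.17 × (1 − 0.87) = 0.0011808
  iron oxide copper-gold: 0.240 × 0.91 × 0.35 × (1 − 0.89) = 0.0084084
  sediment-hosted zinc: 0.274 × 0.34 × 0.49 × (1 − 0.12) = 0.040171
  kimberlite pipe: 0.191 × 0.58 × 0.95 × (1 − 0.07) = 0.097874
  banded iron formation: 0.158 × 0.53 × 0.47 × (1 − 0.90) = 0.0039358
The unnormalized weights sum to 0.15157.
P(kimberlite pipe | evidence) = 0.097874 / 0.15157 ≈ 0.646.

0.646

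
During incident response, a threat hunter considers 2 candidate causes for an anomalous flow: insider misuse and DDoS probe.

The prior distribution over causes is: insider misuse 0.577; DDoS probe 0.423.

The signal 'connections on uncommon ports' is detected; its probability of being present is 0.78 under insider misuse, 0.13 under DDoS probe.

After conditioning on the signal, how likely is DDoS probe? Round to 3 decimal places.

By Bayes' rule, the unnormalized weight for each hypothesis is prior × likelihood:
  insider misuse: 0.577 × 0.78 = 0.45006
  DDoS probe: 0.423 × 0.13 = 0.05499
Marginal likelihood of the evidence = 0.50505.
P(DDoS probe | evidence) = 0.05499 / 0.50505 ≈ 0.109.

0.109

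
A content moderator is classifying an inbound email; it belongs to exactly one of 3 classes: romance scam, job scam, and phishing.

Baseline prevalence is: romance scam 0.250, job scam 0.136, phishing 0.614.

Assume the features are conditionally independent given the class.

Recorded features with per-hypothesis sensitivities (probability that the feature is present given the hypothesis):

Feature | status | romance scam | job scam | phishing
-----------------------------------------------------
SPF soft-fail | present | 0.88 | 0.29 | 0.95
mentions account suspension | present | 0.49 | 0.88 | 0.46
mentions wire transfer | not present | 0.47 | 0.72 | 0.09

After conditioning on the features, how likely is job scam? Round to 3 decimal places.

0.031

By Bayes' rule with conditional independence, the unnormalized weight for each hypothesis is prior × ∏ likelihoods (using 1 − P(present | H) for each absent feature):
  romance scam: 0.250 × 0.88 × 0.49 × (1 − 0.47) = 0.057134
  job scam: 0.136 × 0.29 × 0.88 × (1 − 0.72) = 0.009718
  phishing: 0.614 × 0.95 × 0.46 × (1 − 0.09) = 0.24417
Marginal likelihood of the evidence = 0.31102.
P(job scam | evidence) = 0.009718 / 0.31102 ≈ 0.031.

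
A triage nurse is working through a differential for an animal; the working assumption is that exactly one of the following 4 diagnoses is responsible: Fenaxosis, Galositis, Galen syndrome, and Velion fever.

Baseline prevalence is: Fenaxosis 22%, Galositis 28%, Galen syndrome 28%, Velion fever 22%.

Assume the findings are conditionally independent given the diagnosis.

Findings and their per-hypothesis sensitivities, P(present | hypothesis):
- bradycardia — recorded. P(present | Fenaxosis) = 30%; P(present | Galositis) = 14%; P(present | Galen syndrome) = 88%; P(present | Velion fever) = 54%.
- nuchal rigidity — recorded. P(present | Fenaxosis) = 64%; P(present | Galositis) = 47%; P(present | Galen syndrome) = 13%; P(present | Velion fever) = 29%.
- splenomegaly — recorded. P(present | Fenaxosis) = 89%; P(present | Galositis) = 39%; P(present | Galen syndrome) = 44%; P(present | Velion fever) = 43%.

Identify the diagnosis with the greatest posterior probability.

For each hypothesis, the unnormalized posterior weight is prior × product of the finding likelihoods:
  Fenaxosis: 0.22 × 0.30 × 0.64 × 0.89 = 0.037594
  Galositis: 0.28 × 0.14 × 0.47 × 0.39 = 0.0071854
  Galen syndrome: 0.28 × 0.88 × 0.13 × 0.44 = 0.014094
  Velion fever: 0.22 × 0.54 × 0.29 × 0.43 = 0.014814
The unnormalized weights sum to 0.073687.
P(Fenaxosis | evidence) ≈ 0.037594 / 0.073687 ≈ 0.510
P(Galositis | evidence) ≈ 0.0071854 / 0.073687 ≈ 0.098
P(Galen syndrome | evidence) ≈ 0.014094 / 0.073687 ≈ 0.191
P(Velion fever | evidence) ≈ 0.014814 / 0.073687 ≈ 0.201
The largest is 0.510, so Fenaxosis is most probable.

Fenaxosis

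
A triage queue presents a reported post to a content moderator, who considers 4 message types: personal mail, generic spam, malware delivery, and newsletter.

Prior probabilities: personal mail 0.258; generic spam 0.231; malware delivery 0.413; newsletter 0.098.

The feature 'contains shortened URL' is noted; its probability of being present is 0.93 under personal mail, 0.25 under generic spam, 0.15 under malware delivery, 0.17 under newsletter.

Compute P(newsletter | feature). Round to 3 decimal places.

By Bayes' rule, the unnormalized weight for each hypothesis is prior × likelihood:
  personal mail: 0.258 × 0.93 = 0.23994
  generic spam: 0.231 × 0.25 = 0.05775
  malware delivery: 0.413 × 0.15 = 0.06195
  newsletter: 0.098 × 0.17 = 0.01666
Normalizing constant Z = 0.23994 + 0.05775 + 0.06195 + 0.01666 = 0.3763.
P(newsletter | evidence) = 0.01666 / 0.3763 ≈ 0.044.

0.044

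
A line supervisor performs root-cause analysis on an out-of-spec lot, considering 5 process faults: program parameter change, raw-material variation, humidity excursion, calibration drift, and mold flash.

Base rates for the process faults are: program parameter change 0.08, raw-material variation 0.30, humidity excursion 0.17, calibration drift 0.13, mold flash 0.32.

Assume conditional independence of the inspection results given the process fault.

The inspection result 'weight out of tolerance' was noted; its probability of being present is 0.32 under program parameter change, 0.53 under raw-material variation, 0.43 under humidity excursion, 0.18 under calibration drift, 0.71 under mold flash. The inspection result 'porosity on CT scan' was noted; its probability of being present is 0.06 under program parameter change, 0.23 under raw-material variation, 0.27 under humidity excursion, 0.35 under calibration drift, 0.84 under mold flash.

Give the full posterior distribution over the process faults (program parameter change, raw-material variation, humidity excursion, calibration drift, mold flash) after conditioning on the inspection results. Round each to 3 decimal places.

Multiply each prior by the joint likelihood of the inspection result pattern:
  program parameter change: 0.08 × 0.32 × 0.06 = 0.001536
  raw-material variation: 0.30 × 0.53 × 0.23 = 0.03657
  humidity excursion: 0.17 × 0.43 × 0.27 = 0.019737
  calibration drift: 0.13 × 0.18 × 0.35 = 0.00819
  mold flash: 0.32 × 0.71 × 0.84 = 0.19085
Marginal likelihood of the evidence = 0.25688.
P(program parameter change | evidence) = 0.001536 / 0.25688 ≈ 0.006
P(raw-material variation | evidence) = 0.03657 / 0.25688 ≈ 0.142
P(humidity excursion | evidence) = 0.019737 / 0.25688 ≈ 0.077
P(calibration drift | evidence) = 0.00819 / 0.25688 ≈ 0.032
P(mold flash | evidence) = 0.19085 / 0.25688 ≈ 0.743

0.006, 0.142, 0.077, 0.032, 0.743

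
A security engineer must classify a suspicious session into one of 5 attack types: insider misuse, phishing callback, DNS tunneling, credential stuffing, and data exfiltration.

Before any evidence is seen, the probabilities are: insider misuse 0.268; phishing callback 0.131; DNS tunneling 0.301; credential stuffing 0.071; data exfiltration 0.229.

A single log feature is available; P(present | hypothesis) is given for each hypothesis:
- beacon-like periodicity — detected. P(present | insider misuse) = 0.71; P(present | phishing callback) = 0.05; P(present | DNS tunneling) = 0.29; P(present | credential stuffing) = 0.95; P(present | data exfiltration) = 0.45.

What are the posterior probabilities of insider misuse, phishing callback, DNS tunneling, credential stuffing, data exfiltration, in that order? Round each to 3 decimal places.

Multiply each prior by the likelihood of the log feature:
  insider misuse: 0.268 × 0.71 = 0.19028
  phishing callback: 0.131 × 0.05 = 0.00655
  DNS tunneling: 0.301 × 0.29 = 0.08729
  credential stuffing: 0.071 × 0.95 = 0.06745
  data exfiltration: 0.229 × 0.45 = 0.10305
Normalizing constant Z = 0.19028 + 0.00655 + 0.08729 + 0.06745 + 0.10305 = 0.45462.
P(insider misuse | evidence) = 0.19028 / 0.45462 ≈ 0.419
P(phishing callback | evidence) = 0.00655 / 0.45462 ≈ 0.014
P(DNS tunneling | evidence) = 0.08729 / 0.45462 ≈ 0.192
P(credential stuffing | evidence) = 0.06745 / 0.45462 ≈ 0.148
P(data exfiltration | evidence) = 0.10305 / 0.45462 ≈ 0.227

0.419, 0.014, 0.192, 0.148, 0.227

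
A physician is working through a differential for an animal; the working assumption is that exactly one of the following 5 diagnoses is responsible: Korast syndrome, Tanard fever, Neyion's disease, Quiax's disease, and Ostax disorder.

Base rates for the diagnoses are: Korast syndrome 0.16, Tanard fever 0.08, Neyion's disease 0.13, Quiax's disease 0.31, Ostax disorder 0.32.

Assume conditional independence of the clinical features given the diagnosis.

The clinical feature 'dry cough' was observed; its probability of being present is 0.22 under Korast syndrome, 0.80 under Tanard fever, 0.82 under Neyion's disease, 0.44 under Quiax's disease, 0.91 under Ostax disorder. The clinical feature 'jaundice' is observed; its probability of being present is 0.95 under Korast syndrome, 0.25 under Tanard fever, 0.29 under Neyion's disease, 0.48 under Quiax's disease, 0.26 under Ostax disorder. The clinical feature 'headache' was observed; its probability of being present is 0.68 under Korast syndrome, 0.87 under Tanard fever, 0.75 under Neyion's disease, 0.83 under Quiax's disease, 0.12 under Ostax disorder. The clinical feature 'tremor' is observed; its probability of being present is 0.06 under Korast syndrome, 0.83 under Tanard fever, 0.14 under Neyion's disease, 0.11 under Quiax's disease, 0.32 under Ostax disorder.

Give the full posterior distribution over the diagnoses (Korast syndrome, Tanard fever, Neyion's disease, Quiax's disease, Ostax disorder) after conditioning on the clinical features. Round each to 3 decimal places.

For each hypothesis, the unnormalized posterior weight is prior × product of the clinical feature likelihoods:
  Korast syndrome: 0.16 × 0.22 × 0.95 × 0.68 × 0.06 = 0.0013644
  Tanard fever: 0.08 × 0.80 × 0.25 × 0.87 × 0.83 = 0.011554
  Neyion's disease: 0.13 × 0.82 × 0.29 × 0.75 × 0.14 = 0.003246
  Quiax's disease: 0.31 × 0.44 × 0.48 × 0.83 × 0.11 = 0.0059776
  Ostax disorder: 0.32 × 0.91 × 0.26 × 0.12 × 0.32 = 0.0029073
Marginal likelihood of the evidence = 0.025049.
P(Korast syndrome | evidence) = 0.0013644 / 0.025049 ≈ 0.054
P(Tanard fever | evidence) = 0.011554 / 0.025049 ≈ 0.461
P(Neyion's disease | evidence) = 0.003246 / 0.025049 ≈ 0.130
P(Quiax's disease | evidence) = 0.0059776 / 0.025049 ≈ 0.239
P(Ostax disorder | evidence) = 0.0029073 / 0.025049 ≈ 0.116

0.054, 0.461, 0.130, 0.239, 0.116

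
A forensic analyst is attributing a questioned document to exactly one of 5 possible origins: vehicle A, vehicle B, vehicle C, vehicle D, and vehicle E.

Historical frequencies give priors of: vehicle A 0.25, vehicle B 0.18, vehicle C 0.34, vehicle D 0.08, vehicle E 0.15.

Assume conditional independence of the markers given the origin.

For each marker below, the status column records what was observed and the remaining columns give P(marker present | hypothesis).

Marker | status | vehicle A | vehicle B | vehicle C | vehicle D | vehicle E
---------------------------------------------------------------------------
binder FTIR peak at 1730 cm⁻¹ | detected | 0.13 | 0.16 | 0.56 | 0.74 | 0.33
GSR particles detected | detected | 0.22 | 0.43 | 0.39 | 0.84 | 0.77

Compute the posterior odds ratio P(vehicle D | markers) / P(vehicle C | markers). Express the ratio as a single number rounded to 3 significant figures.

Unnormalized posterior weight (prior times the marker likelihoods) for each of the two hypotheses:
  vehicle D: 0.08 × 0.74 × 0.84 = 0.049728
  vehicle C: 0.34 × 0.56 × 0.39 = 0.074256
Odds(vehicle D : vehicle C) = 0.049728 / 0.074256 ≈ 0.670.

0.670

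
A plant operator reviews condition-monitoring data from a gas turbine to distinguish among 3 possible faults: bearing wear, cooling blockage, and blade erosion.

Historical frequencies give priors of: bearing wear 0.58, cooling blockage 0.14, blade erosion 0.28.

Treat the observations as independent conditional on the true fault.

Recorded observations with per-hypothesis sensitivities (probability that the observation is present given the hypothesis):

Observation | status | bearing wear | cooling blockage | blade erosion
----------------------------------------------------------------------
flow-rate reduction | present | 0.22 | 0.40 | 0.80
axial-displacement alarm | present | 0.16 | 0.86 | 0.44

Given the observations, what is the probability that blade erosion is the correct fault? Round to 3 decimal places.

0.590

By Bayes' rule with conditional independence, the unnormalized weight for each hypothesis is prior × ∏ likelihoods:
  bearing wear: 0.58 × 0.22 × 0.16 = 0.020416
  cooling blockage: 0.14 × 0.40 × 0.86 = 0.04816
  blade erosion: 0.28 × 0.80 × 0.44 = 0.09856
Normalizing constant Z = 0.020416 + 0.04816 + 0.09856 = 0.16714.
P(blade erosion | evidence) = 0.09856 / 0.16714 ≈ 0.590.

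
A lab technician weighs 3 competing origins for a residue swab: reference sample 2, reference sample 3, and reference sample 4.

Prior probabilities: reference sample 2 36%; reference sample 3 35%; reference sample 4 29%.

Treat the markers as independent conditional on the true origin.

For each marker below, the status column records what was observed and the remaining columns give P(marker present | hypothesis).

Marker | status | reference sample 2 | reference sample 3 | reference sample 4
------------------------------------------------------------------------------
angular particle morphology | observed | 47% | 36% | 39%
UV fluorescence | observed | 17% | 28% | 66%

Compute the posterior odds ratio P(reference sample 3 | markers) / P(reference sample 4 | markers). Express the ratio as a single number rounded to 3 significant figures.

0.473

The normalizing constant cancels in an odds ratio, so compute prior × likelihood for the two hypotheses only:
  reference sample 3: 0.35 × 0.36 × 0.28 = 0.03528
  reference sample 4: 0.29 × 0.39 × 0.66 = 0.074646
Odds(reference sample 3 : reference sample 4) = 0.03528 / 0.074646 ≈ 0.473.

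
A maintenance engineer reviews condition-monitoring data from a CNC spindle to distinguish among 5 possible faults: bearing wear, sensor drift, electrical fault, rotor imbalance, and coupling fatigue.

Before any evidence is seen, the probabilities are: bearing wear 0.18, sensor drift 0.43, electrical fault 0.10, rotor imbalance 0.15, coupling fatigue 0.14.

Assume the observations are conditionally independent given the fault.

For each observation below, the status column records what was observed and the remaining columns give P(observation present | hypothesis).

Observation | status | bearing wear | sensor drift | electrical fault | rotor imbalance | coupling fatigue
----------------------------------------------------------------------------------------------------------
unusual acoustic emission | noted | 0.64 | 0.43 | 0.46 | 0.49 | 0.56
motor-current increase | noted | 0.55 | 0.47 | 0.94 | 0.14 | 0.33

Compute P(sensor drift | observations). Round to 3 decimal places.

For each hypothesis, the unnormalized posterior weight is prior × product of the observation likelihoods:
  bearing wear: 0.18 × 0.64 × 0.55 = 0.06336
  sensor drift: 0.43 × 0.43 × 0.47 = 0.086903
  electrical fault: 0.10 × 0.46 × 0.94 = 0.04324
  rotor imbalance: 0.15 × 0.49 × 0.14 = 0.01029
  coupling fatigue: 0.14 × 0.56 × 0.33 = 0.025872
Marginal likelihood of the evidence = 0.22966.
P(sensor drift | evidence) = 0.086903 / 0.22966 ≈ 0.378.

0.378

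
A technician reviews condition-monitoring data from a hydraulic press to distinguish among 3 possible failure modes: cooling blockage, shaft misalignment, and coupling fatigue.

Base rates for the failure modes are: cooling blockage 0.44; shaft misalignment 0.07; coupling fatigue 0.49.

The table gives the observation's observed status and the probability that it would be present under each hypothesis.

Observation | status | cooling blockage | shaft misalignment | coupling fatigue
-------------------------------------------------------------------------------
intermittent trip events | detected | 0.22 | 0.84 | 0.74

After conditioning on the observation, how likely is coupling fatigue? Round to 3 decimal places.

0.700

For each hypothesis, the unnormalized posterior weight is prior × likelihood:
  cooling blockage: 0.44 × 0.22 = 0.0968
  shaft misalignment: 0.07 × 0.84 = 0.0588
  coupling fatigue: 0.49 × 0.74 = 0.3626
The unnormalized weights sum to 0.5182.
P(coupling fatigue | evidence) = 0.3626 / 0.5182 ≈ 0.700.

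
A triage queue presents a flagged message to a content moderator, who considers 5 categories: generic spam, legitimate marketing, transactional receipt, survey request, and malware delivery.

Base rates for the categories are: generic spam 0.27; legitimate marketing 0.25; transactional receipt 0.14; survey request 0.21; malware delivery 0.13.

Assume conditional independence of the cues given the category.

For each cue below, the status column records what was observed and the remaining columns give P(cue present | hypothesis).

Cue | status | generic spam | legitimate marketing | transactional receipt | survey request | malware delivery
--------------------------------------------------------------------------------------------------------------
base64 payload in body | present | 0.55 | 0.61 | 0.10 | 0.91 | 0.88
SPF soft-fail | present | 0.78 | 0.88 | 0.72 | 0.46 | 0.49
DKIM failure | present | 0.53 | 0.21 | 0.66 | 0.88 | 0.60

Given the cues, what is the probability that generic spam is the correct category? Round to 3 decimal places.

By Bayes' rule with conditional independence, the unnormalized weight for each hypothesis is prior × ∏ likelihoods:
  generic spam: 0.27 × 0.55 × 0.78 × 0.53 = 0.06139
  legitimate marketing: 0.25 × 0.61 × 0.88 × 0.21 = 0.028182
  transactional receipt: 0.14 × 0.10 × 0.72 × 0.66 = 0.0066528
  survey request: 0.21 × 0.91 × 0.46 × 0.88 = 0.077357
  malware delivery: 0.13 × 0.88 × 0.49 × 0.60 = 0.033634
Normalizing constant Z = 0.06139 + 0.028182 + 0.0066528 + 0.077357 + 0.033634 = 0.20722.
P(generic spam | evidence) = 0.06139 / 0.20722 ≈ 0.296.

0.296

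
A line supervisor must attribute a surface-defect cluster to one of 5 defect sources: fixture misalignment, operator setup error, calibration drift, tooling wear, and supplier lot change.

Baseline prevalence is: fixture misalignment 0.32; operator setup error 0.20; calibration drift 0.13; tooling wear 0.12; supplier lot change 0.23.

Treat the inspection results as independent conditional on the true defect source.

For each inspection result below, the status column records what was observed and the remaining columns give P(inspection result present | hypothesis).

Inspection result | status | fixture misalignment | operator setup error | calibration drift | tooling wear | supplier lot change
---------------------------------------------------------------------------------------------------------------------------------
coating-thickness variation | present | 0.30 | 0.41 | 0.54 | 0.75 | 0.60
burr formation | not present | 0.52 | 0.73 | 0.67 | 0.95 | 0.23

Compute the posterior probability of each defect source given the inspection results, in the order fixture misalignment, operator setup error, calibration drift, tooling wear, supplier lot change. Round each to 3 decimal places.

0.228, 0.110, 0.115, 0.022, 0.526

For each hypothesis, the unnormalized posterior weight is prior × product of the inspection result likelihoods (using 1 − P(present | H) for each absent inspection result):
  fixture misalignment: 0.32 × 0.30 × (1 − 0.52) = 0.04608
  operator setup error: 0.20 × 0.41 × (1 − 0.73) = 0.02214
  calibration drift: 0.13 × 0.54 × (1 − 0.67) = 0.023166
  tooling wear: 0.12 × 0.75 × (1 − 0.95) = 0.0045
  supplier lot change: 0.23 × 0.60 × (1 − 0.23) = 0.10626
Normalizing constant Z = 0.04608 + 0.02214 + 0.023166 + 0.0045 + 0.10626 = 0.20215.
P(fixture misalignment | evidence) = 0.04608 / 0.20215 ≈ 0.228
P(operator setup error | evidence) = 0.02214 / 0.20215 ≈ 0.110
P(calibration drift | evidence) = 0.023166 / 0.20215 ≈ 0.115
P(tooling wear | evidence) = 0.0045 / 0.20215 ≈ 0.022
P(supplier lot change | evidence) = 0.10626 / 0.20215 ≈ 0.526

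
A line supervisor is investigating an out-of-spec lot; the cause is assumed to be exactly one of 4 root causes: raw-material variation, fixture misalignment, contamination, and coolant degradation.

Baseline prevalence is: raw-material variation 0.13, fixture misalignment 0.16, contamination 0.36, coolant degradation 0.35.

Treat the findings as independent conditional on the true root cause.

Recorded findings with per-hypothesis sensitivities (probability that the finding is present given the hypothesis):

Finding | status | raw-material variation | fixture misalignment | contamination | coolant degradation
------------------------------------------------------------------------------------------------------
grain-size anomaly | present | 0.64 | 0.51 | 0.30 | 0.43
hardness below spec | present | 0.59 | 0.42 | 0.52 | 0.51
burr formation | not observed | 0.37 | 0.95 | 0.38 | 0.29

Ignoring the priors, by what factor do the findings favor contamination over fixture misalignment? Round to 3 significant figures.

Take the product of per-finding likelihoods under each hypothesis (using 1 − P(present | H) for each absent finding), then divide.
  contamination: 0.30 × 0.52 × (1 − 0.38) = 0.09672
  fixture misalignment: 0.51 × 0.42 × (1 − 0.95) = 0.01071
Bayes factor = 0.09672 / 0.01071 ≈ 9.03

9.03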